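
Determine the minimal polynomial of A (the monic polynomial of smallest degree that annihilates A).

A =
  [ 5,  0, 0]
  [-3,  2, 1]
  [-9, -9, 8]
x^2 - 10*x + 25

The characteristic polynomial is χ_A(x) = (x - 5)^3, so the eigenvalues are known. The minimal polynomial is
  m_A(x) = Π_λ (x − λ)^{k_λ}
where k_λ is the size of the *largest* Jordan block for λ (equivalently, the smallest k with (A − λI)^k v = 0 for every generalised eigenvector v of λ).

  λ = 5: largest Jordan block has size 2, contributing (x − 5)^2

So m_A(x) = (x - 5)^2 = x^2 - 10*x + 25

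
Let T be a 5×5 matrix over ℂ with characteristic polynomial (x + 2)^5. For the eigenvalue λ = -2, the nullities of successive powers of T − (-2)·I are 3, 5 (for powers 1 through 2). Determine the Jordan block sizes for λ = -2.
Block sizes for λ = -2: [2, 2, 1]

From the dimensions of kernels of powers, the number of Jordan blocks of size at least j is d_j − d_{j−1} where d_j = dim ker(N^j) (with d_0 = 0). Computing the differences gives [3, 2].
The number of blocks of size exactly k is (#blocks of size ≥ k) − (#blocks of size ≥ k + 1), so the partition is: 1 block(s) of size 1, 2 block(s) of size 2.
In nonincreasing order the block sizes are [2, 2, 1].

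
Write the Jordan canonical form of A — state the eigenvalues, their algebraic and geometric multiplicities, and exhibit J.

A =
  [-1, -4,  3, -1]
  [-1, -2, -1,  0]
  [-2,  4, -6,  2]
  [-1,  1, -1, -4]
J_1(-4) ⊕ J_3(-3)

The characteristic polynomial is
  det(x·I − A) = x^4 + 13*x^3 + 63*x^2 + 135*x + 108 = (x + 3)^3*(x + 4)

Eigenvalues and multiplicities (the geometric multiplicity of λ is n − rank(A − λI), which equals the number of Jordan blocks for λ):
  λ = -4: algebraic multiplicity = 1, geometric multiplicity = 1
  λ = -3: algebraic multiplicity = 3, geometric multiplicity = 1

Determining the block sizes for each eigenvalue:
  λ = -4: one block (gm = 1), so the single block has size am = 1 → block sizes [1]
  λ = -3: one block (gm = 1), so the single block has size am = 3 → block sizes [3]

Assembling the blocks gives a Jordan form
J =
  [-4,  0,  0,  0]
  [ 0, -3,  1,  0]
  [ 0,  0, -3,  1]
  [ 0,  0,  0, -3]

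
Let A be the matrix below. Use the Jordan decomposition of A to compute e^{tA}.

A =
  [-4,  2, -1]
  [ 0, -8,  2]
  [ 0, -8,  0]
e^{tA} =
  [exp(-4*t), 2*t*exp(-4*t), -t*exp(-4*t)]
  [0, -4*t*exp(-4*t) + exp(-4*t), 2*t*exp(-4*t)]
  [0, -8*t*exp(-4*t), 4*t*exp(-4*t) + exp(-4*t)]

Strategy: write A = P · J · P⁻¹ where J is a Jordan canonical form, so e^{tA} = P · e^{tJ} · P⁻¹, and e^{tJ} can be computed block-by-block.

A has Jordan form
J =
  [-4,  1,  0]
  [ 0, -4,  0]
  [ 0,  0, -4]
(up to reordering of blocks).

Per-block formulas:
  For a 2×2 Jordan block J_2(-4): exp(t · J_2(-4)) = e^(-4t)·(I + t·N), where N is the 2×2 nilpotent shift.
  For a 1×1 block at λ = -4: exp(t · [-4]) = [e^(-4t)].

After assembling e^{tJ} and conjugating by P, we get:

e^{tA} =
  [exp(-4*t), 2*t*exp(-4*t), -t*exp(-4*t)]
  [0, -4*t*exp(-4*t) + exp(-4*t), 2*t*exp(-4*t)]
  [0, -8*t*exp(-4*t), 4*t*exp(-4*t) + exp(-4*t)]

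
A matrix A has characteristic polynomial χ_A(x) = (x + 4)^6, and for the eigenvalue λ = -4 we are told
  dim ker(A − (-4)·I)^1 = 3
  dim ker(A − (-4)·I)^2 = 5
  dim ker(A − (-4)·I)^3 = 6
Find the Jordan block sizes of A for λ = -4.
Block sizes for λ = -4: [3, 2, 1]

From the dimensions of kernels of powers, the number of Jordan blocks of size at least j is d_j − d_{j−1} where d_j = dim ker(N^j) (with d_0 = 0). Computing the differences gives [3, 2, 1].
The number of blocks of size exactly k is (#blocks of size ≥ k) − (#blocks of size ≥ k + 1), so the partition is: 1 block(s) of size 1, 1 block(s) of size 2, 1 block(s) of size 3.
In nonincreasing order the block sizes are [3, 2, 1].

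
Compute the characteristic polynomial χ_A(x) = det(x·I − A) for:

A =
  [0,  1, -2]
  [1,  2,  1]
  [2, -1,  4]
x^3 - 6*x^2 + 12*x - 8

Expanding det(x·I − A) (e.g. by cofactor expansion or by noting that A is similar to its Jordan form J, which has the same characteristic polynomial as A) gives
  χ_A(x) = x^3 - 6*x^2 + 12*x - 8
which factors as (x - 2)^3. The eigenvalues (with algebraic multiplicities) are λ = 2 with multiplicity 3.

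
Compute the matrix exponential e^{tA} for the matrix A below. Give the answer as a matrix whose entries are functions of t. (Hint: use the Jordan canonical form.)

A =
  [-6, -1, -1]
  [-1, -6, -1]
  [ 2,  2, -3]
e^{tA} =
  [-t*exp(-5*t) + exp(-5*t), -t*exp(-5*t), -t*exp(-5*t)]
  [-t*exp(-5*t), -t*exp(-5*t) + exp(-5*t), -t*exp(-5*t)]
  [2*t*exp(-5*t), 2*t*exp(-5*t), 2*t*exp(-5*t) + exp(-5*t)]

Strategy: write A = P · J · P⁻¹ where J is a Jordan canonical form, so e^{tA} = P · e^{tJ} · P⁻¹, and e^{tJ} can be computed block-by-block.

A has Jordan form
J =
  [-5,  1,  0]
  [ 0, -5,  0]
  [ 0,  0, -5]
(up to reordering of blocks).

Per-block formulas:
  For a 1×1 block at λ = -5: exp(t · [-5]) = [e^(-5t)].
  For a 2×2 Jordan block J_2(-5): exp(t · J_2(-5)) = e^(-5t)·(I + t·N), where N is the 2×2 nilpotent shift.

After assembling e^{tJ} and conjugating by P, we get:

e^{tA} =
  [-t*exp(-5*t) + exp(-5*t), -t*exp(-5*t), -t*exp(-5*t)]
  [-t*exp(-5*t), -t*exp(-5*t) + exp(-5*t), -t*exp(-5*t)]
  [2*t*exp(-5*t), 2*t*exp(-5*t), 2*t*exp(-5*t) + exp(-5*t)]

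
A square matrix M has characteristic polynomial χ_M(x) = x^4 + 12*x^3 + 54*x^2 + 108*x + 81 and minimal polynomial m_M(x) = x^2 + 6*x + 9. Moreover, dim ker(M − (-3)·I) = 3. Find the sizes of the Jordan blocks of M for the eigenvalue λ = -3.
Block sizes for λ = -3: [2, 1, 1]

Step 1 — from the characteristic polynomial, algebraic multiplicity of λ = -3 is 4. From dim ker(M − (-3)·I) = 3, there are exactly 3 Jordan blocks for λ = -3.
Step 2 — from the minimal polynomial, the factor (x + 3)^2 tells us the largest block for λ = -3 has size 2.
Step 3 — with total size 4, 3 blocks, and largest block 2, the block sizes (in nonincreasing order) are [2, 1, 1].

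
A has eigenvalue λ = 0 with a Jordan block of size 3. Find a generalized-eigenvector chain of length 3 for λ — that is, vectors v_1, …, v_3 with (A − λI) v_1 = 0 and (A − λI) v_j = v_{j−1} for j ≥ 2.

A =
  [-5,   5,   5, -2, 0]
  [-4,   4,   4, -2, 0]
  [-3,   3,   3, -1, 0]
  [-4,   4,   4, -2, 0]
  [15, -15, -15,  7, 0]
A Jordan chain for λ = 0 of length 3:
v_1 = (-2, 0, -2, 0, 2)ᵀ
v_2 = (-5, -4, -3, -4, 15)ᵀ
v_3 = (1, 0, 0, 0, 0)ᵀ

Let N = A − (0)·I. We want v_3 with N^3 v_3 = 0 but N^2 v_3 ≠ 0; then v_{j-1} := N · v_j for j = 3, …, 2.

Pick v_3 = (1, 0, 0, 0, 0)ᵀ.
Then v_2 = N · v_3 = (-5, -4, -3, -4, 15)ᵀ.
Then v_1 = N · v_2 = (-2, 0, -2, 0, 2)ᵀ.

Sanity check: (A − (0)·I) v_1 = (0, 0, 0, 0, 0)ᵀ = 0. ✓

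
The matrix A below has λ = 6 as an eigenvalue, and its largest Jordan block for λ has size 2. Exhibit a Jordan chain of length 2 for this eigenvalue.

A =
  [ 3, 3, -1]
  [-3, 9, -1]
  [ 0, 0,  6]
A Jordan chain for λ = 6 of length 2:
v_1 = (-3, -3, 0)ᵀ
v_2 = (1, 0, 0)ᵀ

Let N = A − (6)·I. We want v_2 with N^2 v_2 = 0 but N^1 v_2 ≠ 0; then v_{j-1} := N · v_j for j = 2, …, 2.

Pick v_2 = (1, 0, 0)ᵀ.
Then v_1 = N · v_2 = (-3, -3, 0)ᵀ.

Sanity check: (A − (6)·I) v_1 = (0, 0, 0)ᵀ = 0. ✓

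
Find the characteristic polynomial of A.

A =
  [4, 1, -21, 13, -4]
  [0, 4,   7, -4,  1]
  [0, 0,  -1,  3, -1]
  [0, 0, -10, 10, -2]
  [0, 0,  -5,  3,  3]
x^5 - 20*x^4 + 160*x^3 - 640*x^2 + 1280*x - 1024

Expanding det(x·I − A) (e.g. by cofactor expansion or by noting that A is similar to its Jordan form J, which has the same characteristic polynomial as A) gives
  χ_A(x) = x^5 - 20*x^4 + 160*x^3 - 640*x^2 + 1280*x - 1024
which factors as (x - 4)^5. The eigenvalues (with algebraic multiplicities) are λ = 4 with multiplicity 5.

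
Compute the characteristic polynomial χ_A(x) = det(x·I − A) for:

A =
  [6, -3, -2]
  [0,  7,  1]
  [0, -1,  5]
x^3 - 18*x^2 + 108*x - 216

Expanding det(x·I − A) (e.g. by cofactor expansion or by noting that A is similar to its Jordan form J, which has the same characteristic polynomial as A) gives
  χ_A(x) = x^3 - 18*x^2 + 108*x - 216
which factors as (x - 6)^3. The eigenvalues (with algebraic multiplicities) are λ = 6 with multiplicity 3.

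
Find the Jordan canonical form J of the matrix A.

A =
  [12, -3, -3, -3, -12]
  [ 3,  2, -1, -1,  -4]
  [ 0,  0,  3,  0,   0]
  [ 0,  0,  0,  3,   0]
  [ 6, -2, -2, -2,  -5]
J_2(3) ⊕ J_1(3) ⊕ J_1(3) ⊕ J_1(3)

The characteristic polynomial is
  det(x·I − A) = x^5 - 15*x^4 + 90*x^3 - 270*x^2 + 405*x - 243 = (x - 3)^5

Eigenvalues and multiplicities (the geometric multiplicity of λ is n − rank(A − λI), which equals the number of Jordan blocks for λ):
  λ = 3: algebraic multiplicity = 5, geometric multiplicity = 4

Determining the block sizes for each eigenvalue:
  λ = 3: 4 blocks summing to 5 forces exactly one block of size 2 and the rest size 1 → block sizes [2, 1, 1, 1]

Assembling the blocks gives a Jordan form
J =
  [3, 1, 0, 0, 0]
  [0, 3, 0, 0, 0]
  [0, 0, 3, 0, 0]
  [0, 0, 0, 3, 0]
  [0, 0, 0, 0, 3]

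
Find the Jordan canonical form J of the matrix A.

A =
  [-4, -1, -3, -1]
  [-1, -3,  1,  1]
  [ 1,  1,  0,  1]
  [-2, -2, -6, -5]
J_3(-3) ⊕ J_1(-3)

The characteristic polynomial is
  det(x·I − A) = x^4 + 12*x^3 + 54*x^2 + 108*x + 81 = (x + 3)^4

Eigenvalues and multiplicities (the geometric multiplicity of λ is n − rank(A − λI), which equals the number of Jordan blocks for λ):
  λ = -3: algebraic multiplicity = 4, geometric multiplicity = 2

Determining the block sizes for each eigenvalue:
  λ = -3: with am = 4 and gm = 2, the partition is not yet determined (e.g. several partitions of 4 into 2 parts exist). Let N = A − (-3)·I. Computing rank(N^1) = 2, rank(N^2) = 1, rank(N^3) = 0; the number of blocks of size ≥ j is rank(N^{j−1}) − rank(N^j), giving [2, 1, 1]. So we have 1 block(s) of size 3, 1 block(s) of size 1 → block sizes [3, 1]

Assembling the blocks gives a Jordan form
J =
  [-3,  1,  0,  0]
  [ 0, -3,  1,  0]
  [ 0,  0, -3,  0]
  [ 0,  0,  0, -3]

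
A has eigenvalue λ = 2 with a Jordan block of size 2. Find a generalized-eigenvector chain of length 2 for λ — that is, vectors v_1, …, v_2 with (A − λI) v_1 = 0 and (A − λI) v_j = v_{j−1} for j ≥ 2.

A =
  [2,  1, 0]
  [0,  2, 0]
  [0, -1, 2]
A Jordan chain for λ = 2 of length 2:
v_1 = (1, 0, -1)ᵀ
v_2 = (0, 1, 0)ᵀ

Let N = A − (2)·I. We want v_2 with N^2 v_2 = 0 but N^1 v_2 ≠ 0; then v_{j-1} := N · v_j for j = 2, …, 2.

Pick v_2 = (0, 1, 0)ᵀ.
Then v_1 = N · v_2 = (1, 0, -1)ᵀ.

Sanity check: (A − (2)·I) v_1 = (0, 0, 0)ᵀ = 0. ✓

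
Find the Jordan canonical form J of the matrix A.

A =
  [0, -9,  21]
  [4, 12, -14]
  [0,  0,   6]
J_2(6) ⊕ J_1(6)

The characteristic polynomial is
  det(x·I − A) = x^3 - 18*x^2 + 108*x - 216 = (x - 6)^3

Eigenvalues and multiplicities (the geometric multiplicity of λ is n − rank(A − λI), which equals the number of Jordan blocks for λ):
  λ = 6: algebraic multiplicity = 3, geometric multiplicity = 2

Determining the block sizes for each eigenvalue:
  λ = 6: 2 blocks summing to 3 forces exactly one block of size 2 and the rest size 1 → block sizes [2, 1]

Assembling the blocks gives a Jordan form
J =
  [6, 1, 0]
  [0, 6, 0]
  [0, 0, 6]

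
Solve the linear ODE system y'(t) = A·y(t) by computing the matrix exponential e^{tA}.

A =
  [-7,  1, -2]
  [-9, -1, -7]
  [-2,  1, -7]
e^{tA} =
  [-t^2*exp(-5*t)/2 - 2*t*exp(-5*t) + exp(-5*t), t*exp(-5*t), t^2*exp(-5*t)/2 - 2*t*exp(-5*t)]
  [-2*t^2*exp(-5*t) - 9*t*exp(-5*t), 4*t*exp(-5*t) + exp(-5*t), 2*t^2*exp(-5*t) - 7*t*exp(-5*t)]
  [-t^2*exp(-5*t)/2 - 2*t*exp(-5*t), t*exp(-5*t), t^2*exp(-5*t)/2 - 2*t*exp(-5*t) + exp(-5*t)]

Strategy: write A = P · J · P⁻¹ where J is a Jordan canonical form, so e^{tA} = P · e^{tJ} · P⁻¹, and e^{tJ} can be computed block-by-block.

A has Jordan form
J =
  [-5,  1,  0]
  [ 0, -5,  1]
  [ 0,  0, -5]
(up to reordering of blocks).

Per-block formulas:
  For a 3×3 Jordan block J_3(-5): exp(t · J_3(-5)) = e^(-5t)·(I + t·N + (t^2/2)·N^2), where N is the 3×3 nilpotent shift.

After assembling e^{tJ} and conjugating by P, we get:

e^{tA} =
  [-t^2*exp(-5*t)/2 - 2*t*exp(-5*t) + exp(-5*t), t*exp(-5*t), t^2*exp(-5*t)/2 - 2*t*exp(-5*t)]
  [-2*t^2*exp(-5*t) - 9*t*exp(-5*t), 4*t*exp(-5*t) + exp(-5*t), 2*t^2*exp(-5*t) - 7*t*exp(-5*t)]
  [-t^2*exp(-5*t)/2 - 2*t*exp(-5*t), t*exp(-5*t), t^2*exp(-5*t)/2 - 2*t*exp(-5*t) + exp(-5*t)]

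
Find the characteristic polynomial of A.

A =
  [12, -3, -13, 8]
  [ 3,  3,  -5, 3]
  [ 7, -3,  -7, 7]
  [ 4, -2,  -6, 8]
x^4 - 16*x^3 + 96*x^2 - 256*x + 256

Expanding det(x·I − A) (e.g. by cofactor expansion or by noting that A is similar to its Jordan form J, which has the same characteristic polynomial as A) gives
  χ_A(x) = x^4 - 16*x^3 + 96*x^2 - 256*x + 256
which factors as (x - 4)^4. The eigenvalues (with algebraic multiplicities) are λ = 4 with multiplicity 4.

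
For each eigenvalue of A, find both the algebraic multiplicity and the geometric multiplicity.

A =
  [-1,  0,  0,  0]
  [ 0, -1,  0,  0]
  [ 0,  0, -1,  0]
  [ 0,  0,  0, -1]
λ = -1: alg = 4, geom = 4

Step 1 — factor the characteristic polynomial to read off the algebraic multiplicities:
  χ_A(x) = (x + 1)^4

Step 2 — compute geometric multiplicities via the rank-nullity identity g(λ) = n − rank(A − λI):
  rank(A − (-1)·I) = 0, so dim ker(A − (-1)·I) = n − 0 = 4

Summary:
  λ = -1: algebraic multiplicity = 4, geometric multiplicity = 4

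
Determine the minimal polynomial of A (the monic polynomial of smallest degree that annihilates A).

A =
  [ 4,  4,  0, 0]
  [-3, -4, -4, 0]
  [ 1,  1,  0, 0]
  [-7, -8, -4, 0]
x^3

The characteristic polynomial is χ_A(x) = x^4, so the eigenvalues are known. The minimal polynomial is
  m_A(x) = Π_λ (x − λ)^{k_λ}
where k_λ is the size of the *largest* Jordan block for λ (equivalently, the smallest k with (A − λI)^k v = 0 for every generalised eigenvector v of λ).

  λ = 0: largest Jordan block has size 3, contributing (x − 0)^3

So m_A(x) = x^3 = x^3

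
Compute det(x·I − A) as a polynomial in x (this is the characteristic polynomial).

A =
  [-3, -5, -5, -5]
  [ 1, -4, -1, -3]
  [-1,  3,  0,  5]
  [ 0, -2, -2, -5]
x^4 + 12*x^3 + 54*x^2 + 108*x + 81

Expanding det(x·I − A) (e.g. by cofactor expansion or by noting that A is similar to its Jordan form J, which has the same characteristic polynomial as A) gives
  χ_A(x) = x^4 + 12*x^3 + 54*x^2 + 108*x + 81
which factors as (x + 3)^4. The eigenvalues (with algebraic multiplicities) are λ = -3 with multiplicity 4.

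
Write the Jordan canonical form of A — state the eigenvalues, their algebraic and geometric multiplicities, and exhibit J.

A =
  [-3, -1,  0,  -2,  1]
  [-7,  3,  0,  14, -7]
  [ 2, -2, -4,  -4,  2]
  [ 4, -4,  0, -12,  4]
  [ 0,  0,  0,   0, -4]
J_2(-4) ⊕ J_1(-4) ⊕ J_1(-4) ⊕ J_1(-4)

The characteristic polynomial is
  det(x·I − A) = x^5 + 20*x^4 + 160*x^3 + 640*x^2 + 1280*x + 1024 = (x + 4)^5

Eigenvalues and multiplicities (the geometric multiplicity of λ is n − rank(A − λI), which equals the number of Jordan blocks for λ):
  λ = -4: algebraic multiplicity = 5, geometric multiplicity = 4

Determining the block sizes for each eigenvalue:
  λ = -4: 4 blocks summing to 5 forces exactly one block of size 2 and the rest size 1 → block sizes [2, 1, 1, 1]

Assembling the blocks gives a Jordan form
J =
  [-4,  1,  0,  0,  0]
  [ 0, -4,  0,  0,  0]
  [ 0,  0, -4,  0,  0]
  [ 0,  0,  0, -4,  0]
  [ 0,  0,  0,  0, -4]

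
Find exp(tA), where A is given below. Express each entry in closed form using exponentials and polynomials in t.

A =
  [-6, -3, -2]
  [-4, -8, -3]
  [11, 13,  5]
e^{tA} =
  [-t^2*exp(-3*t)/2 - 3*t*exp(-3*t) + exp(-3*t), -t^2*exp(-3*t) - 3*t*exp(-3*t), -t^2*exp(-3*t)/2 - 2*t*exp(-3*t)]
  [-t^2*exp(-3*t)/2 - 4*t*exp(-3*t), -t^2*exp(-3*t) - 5*t*exp(-3*t) + exp(-3*t), -t^2*exp(-3*t)/2 - 3*t*exp(-3*t)]
  [3*t^2*exp(-3*t)/2 + 11*t*exp(-3*t), 3*t^2*exp(-3*t) + 13*t*exp(-3*t), 3*t^2*exp(-3*t)/2 + 8*t*exp(-3*t) + exp(-3*t)]

Strategy: write A = P · J · P⁻¹ where J is a Jordan canonical form, so e^{tA} = P · e^{tJ} · P⁻¹, and e^{tJ} can be computed block-by-block.

A has Jordan form
J =
  [-3,  1,  0]
  [ 0, -3,  1]
  [ 0,  0, -3]
(up to reordering of blocks).

Per-block formulas:
  For a 3×3 Jordan block J_3(-3): exp(t · J_3(-3)) = e^(-3t)·(I + t·N + (t^2/2)·N^2), where N is the 3×3 nilpotent shift.

After assembling e^{tJ} and conjugating by P, we get:

e^{tA} =
  [-t^2*exp(-3*t)/2 - 3*t*exp(-3*t) + exp(-3*t), -t^2*exp(-3*t) - 3*t*exp(-3*t), -t^2*exp(-3*t)/2 - 2*t*exp(-3*t)]
  [-t^2*exp(-3*t)/2 - 4*t*exp(-3*t), -t^2*exp(-3*t) - 5*t*exp(-3*t) + exp(-3*t), -t^2*exp(-3*t)/2 - 3*t*exp(-3*t)]
  [3*t^2*exp(-3*t)/2 + 11*t*exp(-3*t), 3*t^2*exp(-3*t) + 13*t*exp(-3*t), 3*t^2*exp(-3*t)/2 + 8*t*exp(-3*t) + exp(-3*t)]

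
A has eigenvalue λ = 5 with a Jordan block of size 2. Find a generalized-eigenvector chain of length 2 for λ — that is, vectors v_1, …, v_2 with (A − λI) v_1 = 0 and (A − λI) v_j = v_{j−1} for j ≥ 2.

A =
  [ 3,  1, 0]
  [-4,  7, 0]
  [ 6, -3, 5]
A Jordan chain for λ = 5 of length 2:
v_1 = (-2, -4, 6)ᵀ
v_2 = (1, 0, 0)ᵀ

Let N = A − (5)·I. We want v_2 with N^2 v_2 = 0 but N^1 v_2 ≠ 0; then v_{j-1} := N · v_j for j = 2, …, 2.

Pick v_2 = (1, 0, 0)ᵀ.
Then v_1 = N · v_2 = (-2, -4, 6)ᵀ.

Sanity check: (A − (5)·I) v_1 = (0, 0, 0)ᵀ = 0. ✓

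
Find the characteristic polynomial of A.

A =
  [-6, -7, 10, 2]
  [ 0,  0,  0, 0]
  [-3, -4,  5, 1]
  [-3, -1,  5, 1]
x^4

Expanding det(x·I − A) (e.g. by cofactor expansion or by noting that A is similar to its Jordan form J, which has the same characteristic polynomial as A) gives
  χ_A(x) = x^4
which factors as x^4. The eigenvalues (with algebraic multiplicities) are λ = 0 with multiplicity 4.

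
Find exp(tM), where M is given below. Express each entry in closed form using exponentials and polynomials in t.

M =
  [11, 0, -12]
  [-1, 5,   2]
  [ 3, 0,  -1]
e^{tM} =
  [6*t*exp(5*t) + exp(5*t), 0, -12*t*exp(5*t)]
  [-t*exp(5*t), exp(5*t), 2*t*exp(5*t)]
  [3*t*exp(5*t), 0, -6*t*exp(5*t) + exp(5*t)]

Strategy: write M = P · J · P⁻¹ where J is a Jordan canonical form, so e^{tM} = P · e^{tJ} · P⁻¹, and e^{tJ} can be computed block-by-block.

M has Jordan form
J =
  [5, 1, 0]
  [0, 5, 0]
  [0, 0, 5]
(up to reordering of blocks).

Per-block formulas:
  For a 2×2 Jordan block J_2(5): exp(t · J_2(5)) = e^(5t)·(I + t·N), where N is the 2×2 nilpotent shift.
  For a 1×1 block at λ = 5: exp(t · [5]) = [e^(5t)].

After assembling e^{tJ} and conjugating by P, we get:

e^{tM} =
  [6*t*exp(5*t) + exp(5*t), 0, -12*t*exp(5*t)]
  [-t*exp(5*t), exp(5*t), 2*t*exp(5*t)]
  [3*t*exp(5*t), 0, -6*t*exp(5*t) + exp(5*t)]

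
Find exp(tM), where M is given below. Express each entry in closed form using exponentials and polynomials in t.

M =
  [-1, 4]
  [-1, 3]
e^{tM} =
  [-2*t*exp(t) + exp(t), 4*t*exp(t)]
  [-t*exp(t), 2*t*exp(t) + exp(t)]

Strategy: write M = P · J · P⁻¹ where J is a Jordan canonical form, so e^{tM} = P · e^{tJ} · P⁻¹, and e^{tJ} can be computed block-by-block.

M has Jordan form
J =
  [1, 1]
  [0, 1]
(up to reordering of blocks).

Per-block formulas:
  For a 2×2 Jordan block J_2(1): exp(t · J_2(1)) = e^(1t)·(I + t·N), where N is the 2×2 nilpotent shift.

After assembling e^{tJ} and conjugating by P, we get:

e^{tM} =
  [-2*t*exp(t) + exp(t), 4*t*exp(t)]
  [-t*exp(t), 2*t*exp(t) + exp(t)]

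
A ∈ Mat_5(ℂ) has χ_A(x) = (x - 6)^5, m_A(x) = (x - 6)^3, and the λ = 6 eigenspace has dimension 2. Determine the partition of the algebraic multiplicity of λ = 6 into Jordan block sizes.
Block sizes for λ = 6: [3, 2]

Step 1 — from the characteristic polynomial, algebraic multiplicity of λ = 6 is 5. From dim ker(A − (6)·I) = 2, there are exactly 2 Jordan blocks for λ = 6.
Step 2 — from the minimal polynomial, the factor (x − 6)^3 tells us the largest block for λ = 6 has size 3.
Step 3 — with total size 5, 2 blocks, and largest block 3, the block sizes (in nonincreasing order) are [3, 2].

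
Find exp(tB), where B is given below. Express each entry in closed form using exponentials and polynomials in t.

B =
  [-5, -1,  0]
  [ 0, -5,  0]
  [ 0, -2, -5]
e^{tB} =
  [exp(-5*t), -t*exp(-5*t), 0]
  [0, exp(-5*t), 0]
  [0, -2*t*exp(-5*t), exp(-5*t)]

Strategy: write B = P · J · P⁻¹ where J is a Jordan canonical form, so e^{tB} = P · e^{tJ} · P⁻¹, and e^{tJ} can be computed block-by-block.

B has Jordan form
J =
  [-5,  1,  0]
  [ 0, -5,  0]
  [ 0,  0, -5]
(up to reordering of blocks).

Per-block formulas:
  For a 2×2 Jordan block J_2(-5): exp(t · J_2(-5)) = e^(-5t)·(I + t·N), where N is the 2×2 nilpotent shift.
  For a 1×1 block at λ = -5: exp(t · [-5]) = [e^(-5t)].

After assembling e^{tJ} and conjugating by P, we get:

e^{tB} =
  [exp(-5*t), -t*exp(-5*t), 0]
  [0, exp(-5*t), 0]
  [0, -2*t*exp(-5*t), exp(-5*t)]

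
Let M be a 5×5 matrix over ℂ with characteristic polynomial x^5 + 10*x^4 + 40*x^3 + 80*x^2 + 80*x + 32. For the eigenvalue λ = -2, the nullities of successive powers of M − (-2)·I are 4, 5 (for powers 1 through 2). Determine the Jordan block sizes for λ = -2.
Block sizes for λ = -2: [2, 1, 1, 1]

From the dimensions of kernels of powers, the number of Jordan blocks of size at least j is d_j − d_{j−1} where d_j = dim ker(N^j) (with d_0 = 0). Computing the differences gives [4, 1].
The number of blocks of size exactly k is (#blocks of size ≥ k) − (#blocks of size ≥ k + 1), so the partition is: 3 block(s) of size 1, 1 block(s) of size 2.
In nonincreasing order the block sizes are [2, 1, 1, 1].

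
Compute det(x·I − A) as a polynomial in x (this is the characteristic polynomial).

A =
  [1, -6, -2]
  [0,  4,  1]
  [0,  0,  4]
x^3 - 9*x^2 + 24*x - 16

Expanding det(x·I − A) (e.g. by cofactor expansion or by noting that A is similar to its Jordan form J, which has the same characteristic polynomial as A) gives
  χ_A(x) = x^3 - 9*x^2 + 24*x - 16
which factors as (x - 4)^2*(x - 1). The eigenvalues (with algebraic multiplicities) are λ = 1 with multiplicity 1, λ = 4 with multiplicity 2.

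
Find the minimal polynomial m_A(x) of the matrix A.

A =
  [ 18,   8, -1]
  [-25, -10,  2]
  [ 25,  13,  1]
x^3 - 9*x^2 + 27*x - 27

The characteristic polynomial is χ_A(x) = (x - 3)^3, so the eigenvalues are known. The minimal polynomial is
  m_A(x) = Π_λ (x − λ)^{k_λ}
where k_λ is the size of the *largest* Jordan block for λ (equivalently, the smallest k with (A − λI)^k v = 0 for every generalised eigenvector v of λ).

  λ = 3: largest Jordan block has size 3, contributing (x − 3)^3

So m_A(x) = (x - 3)^3 = x^3 - 9*x^2 + 27*x - 27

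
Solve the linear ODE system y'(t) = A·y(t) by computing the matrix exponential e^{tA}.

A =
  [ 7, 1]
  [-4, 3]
e^{tA} =
  [2*t*exp(5*t) + exp(5*t), t*exp(5*t)]
  [-4*t*exp(5*t), -2*t*exp(5*t) + exp(5*t)]

Strategy: write A = P · J · P⁻¹ where J is a Jordan canonical form, so e^{tA} = P · e^{tJ} · P⁻¹, and e^{tJ} can be computed block-by-block.

A has Jordan form
J =
  [5, 1]
  [0, 5]
(up to reordering of blocks).

Per-block formulas:
  For a 2×2 Jordan block J_2(5): exp(t · J_2(5)) = e^(5t)·(I + t·N), where N is the 2×2 nilpotent shift.

After assembling e^{tJ} and conjugating by P, we get:

e^{tA} =
  [2*t*exp(5*t) + exp(5*t), t*exp(5*t)]
  [-4*t*exp(5*t), -2*t*exp(5*t) + exp(5*t)]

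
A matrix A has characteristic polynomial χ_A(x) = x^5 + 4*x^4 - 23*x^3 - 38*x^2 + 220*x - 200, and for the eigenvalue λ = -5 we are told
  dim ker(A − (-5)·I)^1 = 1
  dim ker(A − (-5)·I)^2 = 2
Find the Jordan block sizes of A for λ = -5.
Block sizes for λ = -5: [2]

From the dimensions of kernels of powers, the number of Jordan blocks of size at least j is d_j − d_{j−1} where d_j = dim ker(N^j) (with d_0 = 0). Computing the differences gives [1, 1].
The number of blocks of size exactly k is (#blocks of size ≥ k) − (#blocks of size ≥ k + 1), so the partition is: 1 block(s) of size 2.
In nonincreasing order the block sizes are [2].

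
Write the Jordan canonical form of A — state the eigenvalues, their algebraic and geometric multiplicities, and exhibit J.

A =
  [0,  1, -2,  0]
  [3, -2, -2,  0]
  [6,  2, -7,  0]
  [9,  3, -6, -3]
J_2(-3) ⊕ J_1(-3) ⊕ J_1(-3)

The characteristic polynomial is
  det(x·I − A) = x^4 + 12*x^3 + 54*x^2 + 108*x + 81 = (x + 3)^4

Eigenvalues and multiplicities (the geometric multiplicity of λ is n − rank(A − λI), which equals the number of Jordan blocks for λ):
  λ = -3: algebraic multiplicity = 4, geometric multiplicity = 3

Determining the block sizes for each eigenvalue:
  λ = -3: 3 blocks summing to 4 forces exactly one block of size 2 and the rest size 1 → block sizes [2, 1, 1]

Assembling the blocks gives a Jordan form
J =
  [-3,  1,  0,  0]
  [ 0, -3,  0,  0]
  [ 0,  0, -3,  0]
  [ 0,  0,  0, -3]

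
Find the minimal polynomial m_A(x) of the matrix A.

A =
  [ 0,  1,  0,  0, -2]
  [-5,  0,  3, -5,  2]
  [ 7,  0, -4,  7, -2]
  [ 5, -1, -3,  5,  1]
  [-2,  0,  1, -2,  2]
x^5 - 3*x^4 + 3*x^3 - x^2

The characteristic polynomial is χ_A(x) = x^2*(x - 1)^3, so the eigenvalues are known. The minimal polynomial is
  m_A(x) = Π_λ (x − λ)^{k_λ}
where k_λ is the size of the *largest* Jordan block for λ (equivalently, the smallest k with (A − λI)^k v = 0 for every generalised eigenvector v of λ).

  λ = 0: largest Jordan block has size 2, contributing (x − 0)^2
  λ = 1: largest Jordan block has size 3, contributing (x − 1)^3

So m_A(x) = x^2*(x - 1)^3 = x^5 - 3*x^4 + 3*x^3 - x^2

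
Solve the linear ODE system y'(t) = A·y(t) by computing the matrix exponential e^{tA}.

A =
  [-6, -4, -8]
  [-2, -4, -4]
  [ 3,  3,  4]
e^{tA} =
  [-4*t*exp(-2*t) + exp(-2*t), -4*t*exp(-2*t), -8*t*exp(-2*t)]
  [-2*t*exp(-2*t), -2*t*exp(-2*t) + exp(-2*t), -4*t*exp(-2*t)]
  [3*t*exp(-2*t), 3*t*exp(-2*t), 6*t*exp(-2*t) + exp(-2*t)]

Strategy: write A = P · J · P⁻¹ where J is a Jordan canonical form, so e^{tA} = P · e^{tJ} · P⁻¹, and e^{tJ} can be computed block-by-block.

A has Jordan form
J =
  [-2,  1,  0]
  [ 0, -2,  0]
  [ 0,  0, -2]
(up to reordering of blocks).

Per-block formulas:
  For a 1×1 block at λ = -2: exp(t · [-2]) = [e^(-2t)].
  For a 2×2 Jordan block J_2(-2): exp(t · J_2(-2)) = e^(-2t)·(I + t·N), where N is the 2×2 nilpotent shift.

After assembling e^{tJ} and conjugating by P, we get:

e^{tA} =
  [-4*t*exp(-2*t) + exp(-2*t), -4*t*exp(-2*t), -8*t*exp(-2*t)]
  [-2*t*exp(-2*t), -2*t*exp(-2*t) + exp(-2*t), -4*t*exp(-2*t)]
  [3*t*exp(-2*t), 3*t*exp(-2*t), 6*t*exp(-2*t) + exp(-2*t)]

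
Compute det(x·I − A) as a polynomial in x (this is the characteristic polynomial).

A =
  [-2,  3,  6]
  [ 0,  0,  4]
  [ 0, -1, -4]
x^3 + 6*x^2 + 12*x + 8

Expanding det(x·I − A) (e.g. by cofactor expansion or by noting that A is similar to its Jordan form J, which has the same characteristic polynomial as A) gives
  χ_A(x) = x^3 + 6*x^2 + 12*x + 8
which factors as (x + 2)^3. The eigenvalues (with algebraic multiplicities) are λ = -2 with multiplicity 3.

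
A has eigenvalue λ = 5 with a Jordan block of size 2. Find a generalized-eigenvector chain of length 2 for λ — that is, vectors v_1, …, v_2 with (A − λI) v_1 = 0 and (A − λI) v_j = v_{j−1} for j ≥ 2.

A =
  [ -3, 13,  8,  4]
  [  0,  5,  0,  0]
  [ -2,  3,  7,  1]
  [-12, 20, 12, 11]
A Jordan chain for λ = 5 of length 2:
v_1 = (-8, 0, -2, -12)ᵀ
v_2 = (1, 0, 0, 0)ᵀ

Let N = A − (5)·I. We want v_2 with N^2 v_2 = 0 but N^1 v_2 ≠ 0; then v_{j-1} := N · v_j for j = 2, …, 2.

Pick v_2 = (1, 0, 0, 0)ᵀ.
Then v_1 = N · v_2 = (-8, 0, -2, -12)ᵀ.

Sanity check: (A − (5)·I) v_1 = (0, 0, 0, 0)ᵀ = 0. ✓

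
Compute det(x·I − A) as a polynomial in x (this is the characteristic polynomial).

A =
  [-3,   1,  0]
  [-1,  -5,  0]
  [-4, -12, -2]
x^3 + 10*x^2 + 32*x + 32

Expanding det(x·I − A) (e.g. by cofactor expansion or by noting that A is similar to its Jordan form J, which has the same characteristic polynomial as A) gives
  χ_A(x) = x^3 + 10*x^2 + 32*x + 32
which factors as (x + 2)*(x + 4)^2. The eigenvalues (with algebraic multiplicities) are λ = -4 with multiplicity 2, λ = -2 with multiplicity 1.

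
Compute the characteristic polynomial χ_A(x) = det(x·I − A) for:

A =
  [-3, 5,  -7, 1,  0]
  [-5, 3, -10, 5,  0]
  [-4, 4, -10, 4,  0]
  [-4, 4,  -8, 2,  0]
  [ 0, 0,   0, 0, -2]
x^5 + 10*x^4 + 40*x^3 + 80*x^2 + 80*x + 32

Expanding det(x·I − A) (e.g. by cofactor expansion or by noting that A is similar to its Jordan form J, which has the same characteristic polynomial as A) gives
  χ_A(x) = x^5 + 10*x^4 + 40*x^3 + 80*x^2 + 80*x + 32
which factors as (x + 2)^5. The eigenvalues (with algebraic multiplicities) are λ = -2 with multiplicity 5.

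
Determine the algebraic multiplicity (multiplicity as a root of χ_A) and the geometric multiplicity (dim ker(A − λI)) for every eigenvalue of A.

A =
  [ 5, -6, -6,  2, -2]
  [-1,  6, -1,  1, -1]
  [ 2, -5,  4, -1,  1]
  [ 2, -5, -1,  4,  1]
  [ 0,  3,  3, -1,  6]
λ = 5: alg = 5, geom = 3

Step 1 — factor the characteristic polynomial to read off the algebraic multiplicities:
  χ_A(x) = (x - 5)^5

Step 2 — compute geometric multiplicities via the rank-nullity identity g(λ) = n − rank(A − λI):
  rank(A − (5)·I) = 2, so dim ker(A − (5)·I) = n − 2 = 3

Summary:
  λ = 5: algebraic multiplicity = 5, geometric multiplicity = 3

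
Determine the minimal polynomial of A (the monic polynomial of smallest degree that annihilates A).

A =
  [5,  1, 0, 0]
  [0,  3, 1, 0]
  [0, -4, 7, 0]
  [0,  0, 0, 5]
x^3 - 15*x^2 + 75*x - 125

The characteristic polynomial is χ_A(x) = (x - 5)^4, so the eigenvalues are known. The minimal polynomial is
  m_A(x) = Π_λ (x − λ)^{k_λ}
where k_λ is the size of the *largest* Jordan block for λ (equivalently, the smallest k with (A − λI)^k v = 0 for every generalised eigenvector v of λ).

  λ = 5: largest Jordan block has size 3, contributing (x − 5)^3

So m_A(x) = (x - 5)^3 = x^3 - 15*x^2 + 75*x - 125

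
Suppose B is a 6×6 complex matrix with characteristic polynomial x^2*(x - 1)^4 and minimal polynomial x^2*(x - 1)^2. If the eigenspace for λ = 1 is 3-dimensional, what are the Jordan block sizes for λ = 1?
Block sizes for λ = 1: [2, 1, 1]

Step 1 — from the characteristic polynomial, algebraic multiplicity of λ = 1 is 4. From dim ker(B − (1)·I) = 3, there are exactly 3 Jordan blocks for λ = 1.
Step 2 — from the minimal polynomial, the factor (x − 1)^2 tells us the largest block for λ = 1 has size 2.
Step 3 — with total size 4, 3 blocks, and largest block 2, the block sizes (in nonincreasing order) are [2, 1, 1].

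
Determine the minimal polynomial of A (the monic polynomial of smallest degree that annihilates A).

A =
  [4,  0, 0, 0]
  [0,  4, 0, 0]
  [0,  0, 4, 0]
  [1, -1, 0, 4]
x^2 - 8*x + 16

The characteristic polynomial is χ_A(x) = (x - 4)^4, so the eigenvalues are known. The minimal polynomial is
  m_A(x) = Π_λ (x − λ)^{k_λ}
where k_λ is the size of the *largest* Jordan block for λ (equivalently, the smallest k with (A − λI)^k v = 0 for every generalised eigenvector v of λ).

  λ = 4: largest Jordan block has size 2, contributing (x − 4)^2

So m_A(x) = (x - 4)^2 = x^2 - 8*x + 16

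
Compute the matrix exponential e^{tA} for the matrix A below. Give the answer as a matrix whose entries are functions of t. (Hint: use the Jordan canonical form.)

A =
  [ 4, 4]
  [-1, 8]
e^{tA} =
  [-2*t*exp(6*t) + exp(6*t), 4*t*exp(6*t)]
  [-t*exp(6*t), 2*t*exp(6*t) + exp(6*t)]

Strategy: write A = P · J · P⁻¹ where J is a Jordan canonical form, so e^{tA} = P · e^{tJ} · P⁻¹, and e^{tJ} can be computed block-by-block.

A has Jordan form
J =
  [6, 1]
  [0, 6]
(up to reordering of blocks).

Per-block formulas:
  For a 2×2 Jordan block J_2(6): exp(t · J_2(6)) = e^(6t)·(I + t·N), where N is the 2×2 nilpotent shift.

After assembling e^{tJ} and conjugating by P, we get:

e^{tA} =
  [-2*t*exp(6*t) + exp(6*t), 4*t*exp(6*t)]
  [-t*exp(6*t), 2*t*exp(6*t) + exp(6*t)]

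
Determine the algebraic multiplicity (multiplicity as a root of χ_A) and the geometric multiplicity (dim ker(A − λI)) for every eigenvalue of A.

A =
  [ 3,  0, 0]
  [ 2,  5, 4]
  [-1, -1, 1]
λ = 3: alg = 3, geom = 2

Step 1 — factor the characteristic polynomial to read off the algebraic multiplicities:
  χ_A(x) = (x - 3)^3

Step 2 — compute geometric multiplicities via the rank-nullity identity g(λ) = n − rank(A − λI):
  rank(A − (3)·I) = 1, so dim ker(A − (3)·I) = n − 1 = 2

Summary:
  λ = 3: algebraic multiplicity = 3, geometric multiplicity = 2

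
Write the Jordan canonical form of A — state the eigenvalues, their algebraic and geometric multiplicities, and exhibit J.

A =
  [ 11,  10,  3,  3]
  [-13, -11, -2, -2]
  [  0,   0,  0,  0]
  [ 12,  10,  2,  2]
J_2(-1) ⊕ J_1(0) ⊕ J_1(4)

The characteristic polynomial is
  det(x·I − A) = x^4 - 2*x^3 - 7*x^2 - 4*x = x*(x - 4)*(x + 1)^2

Eigenvalues and multiplicities (the geometric multiplicity of λ is n − rank(A − λI), which equals the number of Jordan blocks for λ):
  λ = -1: algebraic multiplicity = 2, geometric multiplicity = 1
  λ = 0: algebraic multiplicity = 1, geometric multiplicity = 1
  λ = 4: algebraic multiplicity = 1, geometric multiplicity = 1

Determining the block sizes for each eigenvalue:
  λ = -1: one block (gm = 1), so the single block has size am = 2 → block sizes [2]
  λ = 0: one block (gm = 1), so the single block has size am = 1 → block sizes [1]
  λ = 4: one block (gm = 1), so the single block has size am = 1 → block sizes [1]

Assembling the blocks gives a Jordan form
J =
  [-1,  1, 0, 0]
  [ 0, -1, 0, 0]
  [ 0,  0, 0, 0]
  [ 0,  0, 0, 4]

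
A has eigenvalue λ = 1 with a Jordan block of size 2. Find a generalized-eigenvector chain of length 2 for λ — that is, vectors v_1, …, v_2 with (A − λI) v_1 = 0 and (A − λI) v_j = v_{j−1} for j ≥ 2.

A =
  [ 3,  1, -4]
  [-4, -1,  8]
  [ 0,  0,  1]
A Jordan chain for λ = 1 of length 2:
v_1 = (2, -4, 0)ᵀ
v_2 = (1, 0, 0)ᵀ

Let N = A − (1)·I. We want v_2 with N^2 v_2 = 0 but N^1 v_2 ≠ 0; then v_{j-1} := N · v_j for j = 2, …, 2.

Pick v_2 = (1, 0, 0)ᵀ.
Then v_1 = N · v_2 = (2, -4, 0)ᵀ.

Sanity check: (A − (1)·I) v_1 = (0, 0, 0)ᵀ = 0. ✓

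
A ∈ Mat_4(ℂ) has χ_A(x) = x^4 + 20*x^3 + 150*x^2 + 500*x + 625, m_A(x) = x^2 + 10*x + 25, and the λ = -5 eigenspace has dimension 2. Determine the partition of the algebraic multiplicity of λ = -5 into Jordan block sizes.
Block sizes for λ = -5: [2, 2]

Step 1 — from the characteristic polynomial, algebraic multiplicity of λ = -5 is 4. From dim ker(A − (-5)·I) = 2, there are exactly 2 Jordan blocks for λ = -5.
Step 2 — from the minimal polynomial, the factor (x + 5)^2 tells us the largest block for λ = -5 has size 2.
Step 3 — with total size 4, 2 blocks, and largest block 2, the block sizes (in nonincreasing order) are [2, 2].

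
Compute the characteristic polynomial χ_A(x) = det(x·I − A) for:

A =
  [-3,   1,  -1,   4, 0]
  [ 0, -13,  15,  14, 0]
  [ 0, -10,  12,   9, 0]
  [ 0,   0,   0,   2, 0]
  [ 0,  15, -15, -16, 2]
x^5 - 15*x^3 + 10*x^2 + 60*x - 72

Expanding det(x·I − A) (e.g. by cofactor expansion or by noting that A is similar to its Jordan form J, which has the same characteristic polynomial as A) gives
  χ_A(x) = x^5 - 15*x^3 + 10*x^2 + 60*x - 72
which factors as (x - 2)^3*(x + 3)^2. The eigenvalues (with algebraic multiplicities) are λ = -3 with multiplicity 2, λ = 2 with multiplicity 3.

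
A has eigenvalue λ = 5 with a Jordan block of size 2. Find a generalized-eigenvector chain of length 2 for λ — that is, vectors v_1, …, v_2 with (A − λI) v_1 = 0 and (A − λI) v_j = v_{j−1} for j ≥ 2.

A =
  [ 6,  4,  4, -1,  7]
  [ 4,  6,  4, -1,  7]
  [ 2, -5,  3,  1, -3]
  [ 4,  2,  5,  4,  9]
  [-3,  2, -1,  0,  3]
A Jordan chain for λ = 5 of length 2:
v_1 = (5, 5, -3, 6, -1)ᵀ
v_2 = (1, 1, 0, 0, 0)ᵀ

Let N = A − (5)·I. We want v_2 with N^2 v_2 = 0 but N^1 v_2 ≠ 0; then v_{j-1} := N · v_j for j = 2, …, 2.

Pick v_2 = (1, 1, 0, 0, 0)ᵀ.
Then v_1 = N · v_2 = (5, 5, -3, 6, -1)ᵀ.

Sanity check: (A − (5)·I) v_1 = (0, 0, 0, 0, 0)ᵀ = 0. ✓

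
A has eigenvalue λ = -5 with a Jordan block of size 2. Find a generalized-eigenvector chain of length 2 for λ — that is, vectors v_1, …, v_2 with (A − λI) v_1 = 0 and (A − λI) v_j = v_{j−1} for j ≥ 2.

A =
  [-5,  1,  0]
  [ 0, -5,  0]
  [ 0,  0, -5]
A Jordan chain for λ = -5 of length 2:
v_1 = (1, 0, 0)ᵀ
v_2 = (0, 1, 0)ᵀ

Let N = A − (-5)·I. We want v_2 with N^2 v_2 = 0 but N^1 v_2 ≠ 0; then v_{j-1} := N · v_j for j = 2, …, 2.

Pick v_2 = (0, 1, 0)ᵀ.
Then v_1 = N · v_2 = (1, 0, 0)ᵀ.

Sanity check: (A − (-5)·I) v_1 = (0, 0, 0)ᵀ = 0. ✓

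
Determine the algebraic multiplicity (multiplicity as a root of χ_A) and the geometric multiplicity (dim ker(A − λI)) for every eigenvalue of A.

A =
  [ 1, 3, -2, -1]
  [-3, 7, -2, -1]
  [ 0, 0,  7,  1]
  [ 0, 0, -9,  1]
λ = 4: alg = 4, geom = 2

Step 1 — factor the characteristic polynomial to read off the algebraic multiplicities:
  χ_A(x) = (x - 4)^4

Step 2 — compute geometric multiplicities via the rank-nullity identity g(λ) = n − rank(A − λI):
  rank(A − (4)·I) = 2, so dim ker(A − (4)·I) = n − 2 = 2

Summary:
  λ = 4: algebraic multiplicity = 4, geometric multiplicity = 2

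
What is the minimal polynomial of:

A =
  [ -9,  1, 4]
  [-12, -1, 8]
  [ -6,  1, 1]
x^2 + 6*x + 9

The characteristic polynomial is χ_A(x) = (x + 3)^3, so the eigenvalues are known. The minimal polynomial is
  m_A(x) = Π_λ (x − λ)^{k_λ}
where k_λ is the size of the *largest* Jordan block for λ (equivalently, the smallest k with (A − λI)^k v = 0 for every generalised eigenvector v of λ).

  λ = -3: largest Jordan block has size 2, contributing (x + 3)^2

So m_A(x) = (x + 3)^2 = x^2 + 6*x + 9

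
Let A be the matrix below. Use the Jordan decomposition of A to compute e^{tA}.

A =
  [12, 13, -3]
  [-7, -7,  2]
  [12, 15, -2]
e^{tA} =
  [-3*t^2*exp(t) + 11*t*exp(t) + exp(t), -3*t^2*exp(t) + 13*t*exp(t), t^2*exp(t) - 3*t*exp(t)]
  [3*t^2*exp(t)/2 - 7*t*exp(t), 3*t^2*exp(t)/2 - 8*t*exp(t) + exp(t), -t^2*exp(t)/2 + 2*t*exp(t)]
  [-9*t^2*exp(t)/2 + 12*t*exp(t), -9*t^2*exp(t)/2 + 15*t*exp(t), 3*t^2*exp(t)/2 - 3*t*exp(t) + exp(t)]

Strategy: write A = P · J · P⁻¹ where J is a Jordan canonical form, so e^{tA} = P · e^{tJ} · P⁻¹, and e^{tJ} can be computed block-by-block.

A has Jordan form
J =
  [1, 1, 0]
  [0, 1, 1]
  [0, 0, 1]
(up to reordering of blocks).

Per-block formulas:
  For a 3×3 Jordan block J_3(1): exp(t · J_3(1)) = e^(1t)·(I + t·N + (t^2/2)·N^2), where N is the 3×3 nilpotent shift.

After assembling e^{tJ} and conjugating by P, we get:

e^{tA} =
  [-3*t^2*exp(t) + 11*t*exp(t) + exp(t), -3*t^2*exp(t) + 13*t*exp(t), t^2*exp(t) - 3*t*exp(t)]
  [3*t^2*exp(t)/2 - 7*t*exp(t), 3*t^2*exp(t)/2 - 8*t*exp(t) + exp(t), -t^2*exp(t)/2 + 2*t*exp(t)]
  [-9*t^2*exp(t)/2 + 12*t*exp(t), -9*t^2*exp(t)/2 + 15*t*exp(t), 3*t^2*exp(t)/2 - 3*t*exp(t) + exp(t)]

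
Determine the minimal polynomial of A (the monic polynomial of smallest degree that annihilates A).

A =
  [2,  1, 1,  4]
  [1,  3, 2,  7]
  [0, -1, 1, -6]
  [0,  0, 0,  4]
x^4 - 10*x^3 + 36*x^2 - 56*x + 32

The characteristic polynomial is χ_A(x) = (x - 4)*(x - 2)^3, so the eigenvalues are known. The minimal polynomial is
  m_A(x) = Π_λ (x − λ)^{k_λ}
where k_λ is the size of the *largest* Jordan block for λ (equivalently, the smallest k with (A − λI)^k v = 0 for every generalised eigenvector v of λ).

  λ = 2: largest Jordan block has size 3, contributing (x − 2)^3
  λ = 4: largest Jordan block has size 1, contributing (x − 4)

So m_A(x) = (x - 4)*(x - 2)^3 = x^4 - 10*x^3 + 36*x^2 - 56*x + 32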